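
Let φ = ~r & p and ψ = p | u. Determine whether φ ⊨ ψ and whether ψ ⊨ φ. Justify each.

[⇐] This fails. Under p = F, u = T, r = F, the left side is false but the right side is true.

[⇒] Assume the antecedent. If p is true, p | u reduces to true regardless of the other variables. If p is false, the antecedent cannot hold. Either way p | u holds.

Not equivalent: only (⇒) holds.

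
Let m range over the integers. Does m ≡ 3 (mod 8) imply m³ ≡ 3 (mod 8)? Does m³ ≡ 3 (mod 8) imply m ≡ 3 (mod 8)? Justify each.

(→) Suppose m ≡ 3 (mod 8). Write m = 8j + 3. Then (8j + 3)³ = 512j³ + 576j² + 216j + 27 = 8(64j³ + 72j² + 27j + 3) + 3, so m³ ≡ 3 (mod 8).

(←) For the converse, argue contrapositively. If m ≢ 3 (mod 8), then m is congruent to one of 0, 1, 2, 4, 5, 6, 7 modulo 8, and these give m³ ≡ 0, 1, 0, 0, 5, 0, 7 respectively — never 3.

The biconditional holds.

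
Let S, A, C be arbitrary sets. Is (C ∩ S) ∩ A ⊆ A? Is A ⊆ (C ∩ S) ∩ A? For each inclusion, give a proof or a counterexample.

The sets are not equal: only the forward inclusion holds.

Forward inclusion. Let x ∈ (C ∩ S) ∩ A. Then x ∈ S ∩ A ∩ C, from which x ∈ A.

Reverse inclusion. This inclusion fails. Take S = ∅, A = {1}, C = ∅; then 1 ∈ A but 1 ∉ (C ∩ S) ∩ A.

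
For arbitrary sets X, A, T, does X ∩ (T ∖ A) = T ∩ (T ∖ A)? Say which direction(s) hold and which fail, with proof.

(⊆) holds; (⊇) fails.

(⟹) Let x ∈ X ∩ (T ∖ A). Then x ∈ X ∩ T and x ∉ A, from which x ∈ T ∩ (T ∖ A).

(⟸) This inclusion fails. Take X = ∅, A = ∅, T = {1}; then 1 ∈ T ∩ (T ∖ A) but 1 ∉ X ∩ (T ∖ A).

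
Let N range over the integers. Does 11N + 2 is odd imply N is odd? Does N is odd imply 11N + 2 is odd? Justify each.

The biconditional holds.

Forward direction. Suppose 11N + 2 is odd. Since 11 is odd, 11N and N have the same parity, so 11N + 2 ≡ N + 2 (mod 2). As 2 is even, 11N + 2 is odd exactly when N is odd. Thus N is odd.

Converse. Suppose N is odd; write N = 2j + 1. Then 11N + 2 = 11·(2j + 1) + 2 = 2·11j + 13, which is odd.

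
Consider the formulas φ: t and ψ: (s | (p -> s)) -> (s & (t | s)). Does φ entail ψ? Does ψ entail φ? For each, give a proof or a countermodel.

(⇒) fails and (⇐) fails.

(⇒) This fails. Under s = F, t = T, p = F, the left side is true but the right side is false.

(⇐) This fails. Under s = T, t = F, p = F, the left side is false but the right side is true.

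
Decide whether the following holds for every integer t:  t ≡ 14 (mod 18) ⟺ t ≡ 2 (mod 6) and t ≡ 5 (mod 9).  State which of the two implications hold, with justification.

[⇒] Suppose t ≡ 14 (mod 18); write t = 18j + 14. Since 6 ∣ 18, reducing mod 6 gives t ≡ 14 ≡ 2 (mod 6); since 9 ∣ 18, reducing mod 9 gives t ≡ 14 ≡ 5 (mod 9).

[⇐] Conversely, if t ≡ 2 (mod 6) and t ≡ 5 (mod 9), then by the Chinese remainder theorem t ≡ 14 (mod 18). This is exactly t ≡ 14 (mod 18).

Both directions hold.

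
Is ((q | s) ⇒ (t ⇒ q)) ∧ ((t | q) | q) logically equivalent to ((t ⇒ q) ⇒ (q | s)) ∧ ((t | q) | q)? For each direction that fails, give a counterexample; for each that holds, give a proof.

Forward direction. Assume the antecedent. If t is true, the consequent reduces to true regardless of the other variables. If t is false, the antecedent forces (t = F, s = F, q = T) or (t = F, s = T, q = T), and the consequent holds there. Either way the consequent holds.

Converse. This fails. Under t = T, s = T, q = F, the left side is false but the right side is true.

(⇒) holds; (⇐) fails.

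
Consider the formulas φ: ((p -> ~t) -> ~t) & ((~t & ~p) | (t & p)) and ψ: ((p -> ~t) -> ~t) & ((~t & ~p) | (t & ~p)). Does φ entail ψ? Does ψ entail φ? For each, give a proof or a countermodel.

The forward direction fails; the converse holds.

(→) This fails. Under p = T, t = T, the left side is true but the right side is false.

(←) Assume the antecedent. If p is true, the antecedent cannot hold. If p is false, the antecedent forces (p = F, t = F), and the consequent holds there. Either way the consequent holds.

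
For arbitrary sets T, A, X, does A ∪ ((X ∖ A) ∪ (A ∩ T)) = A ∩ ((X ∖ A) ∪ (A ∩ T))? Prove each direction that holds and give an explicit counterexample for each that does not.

Only the reverse inclusion holds.

(⟹) This inclusion fails. Take T = ∅, A = {1}, X = ∅; then 1 ∈ A ∪ ((X ∖ A) ∪ (A ∩ T)) but 1 ∉ A ∩ ((X ∖ A) ∪ (A ∩ T)).

(⟸) Let x ∈ A ∩ ((X ∖ A) ∪ (A ∩ T)). Then either x ∈ T ∩ A and x ∉ X; or x ∈ T ∩ A ∩ X. In each case x ∈ A ∪ ((X ∖ A) ∪ (A ∩ T)), so A ∩ ((X ∖ A) ∪ (A ∩ T)) ⊆ A ∪ ((X ∖ A) ∪ (A ∩ T)).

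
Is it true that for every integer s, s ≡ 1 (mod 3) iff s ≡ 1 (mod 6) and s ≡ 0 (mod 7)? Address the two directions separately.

Not equivalent: only (⇐) holds.

(←) If s ≡ 1 (mod 6) and s ≡ 0 (mod 7), then by the Chinese remainder theorem s ≡ 7 (mod 42). Since 7 ≡ 1 (mod 3) and 3 ∣ 42, we get s ≡ 1 (mod 3).

(→) This fails: s = 1 gives 1 ≡ 1 (mod 3) but 1 ≡ 1 (mod 7), so the conjunction on the right does not hold.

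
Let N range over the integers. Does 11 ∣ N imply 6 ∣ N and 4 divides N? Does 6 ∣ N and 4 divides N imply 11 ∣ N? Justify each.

Both directions fail.

(⇒) This fails: take N = 11. Certainly 11 ∣ 11, but 6 ∤ 11.

(⇐) This fails: take N = 12. Both 6 ∣ 12 and 4 ∣ 12, yet 12 is not a multiple of 11 (since 12 = 1·11 + 1), so 11 ∤ 12.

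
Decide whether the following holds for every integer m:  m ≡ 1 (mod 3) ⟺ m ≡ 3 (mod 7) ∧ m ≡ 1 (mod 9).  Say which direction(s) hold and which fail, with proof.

(⇒) This fails: m = 1 gives 1 ≡ 1 (mod 3) but 1 ≡ 1 (mod 7), so the conjunction on the right does not hold.

(⇐) Conversely, if m ≡ 3 (mod 7) and m ≡ 1 (mod 9), then by the Chinese remainder theorem m ≡ 10 (mod 63). Since 10 ≡ 1 (mod 3) and 3 ∣ 63, we get m ≡ 1 (mod 3).

Only the converse holds.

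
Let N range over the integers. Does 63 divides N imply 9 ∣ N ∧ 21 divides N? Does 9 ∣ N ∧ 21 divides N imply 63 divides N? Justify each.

Converse. Suppose 9 ∣ N and 21 ∣ N. Any common multiple of 9 and 21 is a multiple of their lcm; here lcm(9, 21) = 9·21/gcd(9, 21) = 189/3 = 63, so 63 ∣ N.

Forward direction. If 63 ∣ N, write N = 63q. Since 63 = 7·9, N = 9·(7q), so 9 ∣ N; and since 63 = 3·21, N = 21·(3q), so 21 ∣ N.

The biconditional holds.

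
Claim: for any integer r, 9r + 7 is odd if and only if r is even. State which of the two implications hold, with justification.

Both implications hold.

(→) Suppose 9r + 7 is odd. Since 9 is odd, 9r and r have the same parity, so 9r + 7 ≡ r + 7 (mod 2). As 7 is odd, 9r + 7 is odd exactly when r is even. Thus r is even.

(←) Conversely, suppose r is even; write r = 2j. Then 9r + 7 = 9·(2j) + 7 = 2·9j + 7, which is odd.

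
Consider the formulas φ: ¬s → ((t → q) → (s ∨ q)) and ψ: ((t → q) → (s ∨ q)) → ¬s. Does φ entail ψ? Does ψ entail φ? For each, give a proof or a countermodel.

(⟹) This fails. Under q = F, s = T, t = F, the left side is true but the right side is false.

(⟸) This fails. Under q = F, s = F, t = F, the left side is false but the right side is true.

(⇒) fails and (⇐) fails.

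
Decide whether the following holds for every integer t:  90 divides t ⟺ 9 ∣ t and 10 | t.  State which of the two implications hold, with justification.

The biconditional holds.

[⇒] If 90 ∣ t, write t = 90q. Since 90 = 10·9, t = 9·(10q), so 9 ∣ t; and since 90 = 9·10, t = 10·(9q), so 10 ∣ t.

[⇐] Suppose 9 ∣ t and 10 ∣ t. Any common multiple of 9 and 10 is a multiple of their lcm; here gcd(9, 10) = 1, so lcm(9, 10) = 9·10 = 90, so 90 ∣ t.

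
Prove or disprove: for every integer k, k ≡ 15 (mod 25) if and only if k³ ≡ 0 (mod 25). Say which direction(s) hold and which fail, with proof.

(⇒) holds; (⇐) fails.

(⟹) Suppose k ≡ 15 (mod 25). Write k = 25j + 15. Then (25j + 15)³ = 15625j³ + 28125j² + 16875j + 3375 = 25(625j³ + 1125j² + 675j + 135) + 0, so k³ ≡ 0 (mod 25).

(⟸) This fails: take k = 0. Then 0³ = 0 ≡ 0 (mod 25), yet 0 ≡ 0 (mod 25), not 15.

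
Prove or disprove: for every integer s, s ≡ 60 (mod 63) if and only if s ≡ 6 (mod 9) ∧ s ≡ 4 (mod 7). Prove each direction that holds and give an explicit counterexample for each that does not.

Equivalent; both directions hold.

[⇒] Suppose s ≡ 60 (mod 63); write s = 63j + 60. Since 9 ∣ 63, reducing mod 9 gives s ≡ 60 ≡ 6 (mod 9); since 7 ∣ 63, reducing mod 7 gives s ≡ 60 ≡ 4 (mod 7).

[⇐] Conversely, if s ≡ 6 (mod 9) and s ≡ 4 (mod 7), then by the Chinese remainder theorem s ≡ 60 (mod 63). This is exactly s ≡ 60 (mod 63).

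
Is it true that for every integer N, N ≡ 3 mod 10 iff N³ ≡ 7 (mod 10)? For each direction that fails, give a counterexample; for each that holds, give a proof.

Both implications hold.

[⇐] For the converse, argue contrapositively. If N ≢ 3 (mod 10), then N is congruent to one of 0, 1, 2, 4, 5, 6, 7, 8, 9 modulo 10, and these give N³ ≡ 0, 1, 8, 4, 5, 6, 3, 2, 9 respectively — never 7.

[⇒] Suppose N ≡ 3 mod 10. Write N = 10j + 3. Then (10j + 3)³ = 1000j³ + 900j² + 270j + 27 = 10(100j³ + 90j² + 27j + 2) + 7, so N³ ≡ 7 (mod 10).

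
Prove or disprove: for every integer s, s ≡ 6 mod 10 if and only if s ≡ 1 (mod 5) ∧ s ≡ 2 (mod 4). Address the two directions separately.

Only the reverse direction holds.

(→) This fails: s = 16 gives 16 ≡ 6 (mod 10) but 16 ≡ 0 (mod 4), so the conjunction on the right does not hold.

(←) Conversely, if s ≡ 1 (mod 5) and s ≡ 2 (mod 4), then by the Chinese remainder theorem s ≡ 6 (mod 20). Since 6 ≡ 6 (mod 10) and 10 ∣ 20, we get s ≡ 6 (mod 10).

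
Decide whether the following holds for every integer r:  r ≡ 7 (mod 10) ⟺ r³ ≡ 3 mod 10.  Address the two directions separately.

The biconditional holds.

(⇒) Suppose r ≡ 7 (mod 10). Write r = 10j + 7. Then (10j + 7)³ = 1000j³ + 2100j² + 1470j + 343 = 10(100j³ + 210j² + 147j + 34) + 3, so r³ ≡ 3 (mod 10).

(⇐) For the converse, argue contrapositively. If r ≢ 7 (mod 10), then r is congruent to one of 0, 1, 2, 3, 4, 5, 6, 8, 9 modulo 10, and these give r³ ≡ 0, 1, 8, 7, 4, 5, 6, 2, 9 respectively — never 3.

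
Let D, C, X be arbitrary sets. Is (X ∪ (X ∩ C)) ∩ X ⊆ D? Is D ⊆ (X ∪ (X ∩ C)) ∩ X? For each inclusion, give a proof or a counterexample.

(⊆) This inclusion fails. Take D = ∅, C = ∅, X = {1}; then 1 ∈ (X ∪ (X ∩ C)) ∩ X but 1 ∉ D.

(⊇) This inclusion fails. Take D = {1}, C = ∅, X = ∅; then 1 ∈ D but 1 ∉ (X ∪ (X ∩ C)) ∩ X.

Both inclusions fail.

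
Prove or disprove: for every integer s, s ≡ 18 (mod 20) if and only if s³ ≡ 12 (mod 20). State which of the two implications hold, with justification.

(⇒) holds; (⇐) fails.

[⇒] Suppose s ≡ 18 (mod 20). Write s = 20j + 18. Then (20j + 18)³ = 8000j³ + 21600j² + 19440j + 5832 = 20(400j³ + 1080j² + 972j + 291) + 12, so s³ ≡ 12 (mod 20).

[⇐] This fails: take s = 8. Then 8³ = 512 ≡ 12 (mod 20), yet 8 ≡ 8 (mod 20), not 18.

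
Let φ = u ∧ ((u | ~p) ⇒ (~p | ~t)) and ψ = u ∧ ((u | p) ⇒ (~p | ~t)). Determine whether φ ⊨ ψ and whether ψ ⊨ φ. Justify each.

[⇒] Assume the antecedent. If p is true, the antecedent forces (u = T, p = T, t = F), and u ∧ ((u | p) ⇒ (~p | ~t)) holds there. If p is false, the antecedent forces (u = T, p = F, t = F) or (u = T, p = F, t = T), and u ∧ ((u | p) ⇒ (~p | ~t)) holds there. Either way u ∧ ((u | p) ⇒ (~p | ~t)) holds.

[⇐] Assume the antecedent. If p is true, the antecedent forces (u = T, p = T, t = F), and u ∧ ((u | ~p) ⇒ (~p | ~t)) holds there. If p is false, the antecedent forces (u = T, p = F, t = F) or (u = T, p = F, t = T), and u ∧ ((u | ~p) ⇒ (~p | ~t)) holds there. Either way u ∧ ((u | ~p) ⇒ (~p | ~t)) holds.

Both directions hold; the statement is true.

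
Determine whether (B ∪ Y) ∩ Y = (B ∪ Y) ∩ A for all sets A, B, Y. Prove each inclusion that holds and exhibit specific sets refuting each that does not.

(⊆) This inclusion fails. Take A = ∅, B = ∅, Y = {1}; then 1 ∈ (B ∪ Y) ∩ Y but 1 ∉ (B ∪ Y) ∩ A.

(⊇) This inclusion fails. Take A = {1}, B = {1}, Y = ∅; then 1 ∈ (B ∪ Y) ∩ A but 1 ∉ (B ∪ Y) ∩ Y.

(⊆) fails and (⊇) fails.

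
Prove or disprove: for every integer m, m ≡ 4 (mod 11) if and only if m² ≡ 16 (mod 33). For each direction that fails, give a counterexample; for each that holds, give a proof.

[⇒] This fails: take m = 15. Then 15 ≡ 4 (mod 11), but 15² = 225 ≡ 27 (mod 33), not 16.

[⇐] This fails: take m = 7. Then 7² = 49 ≡ 16 (mod 33), yet 7 ≡ 7 (mod 11), not 4.

Neither direction holds.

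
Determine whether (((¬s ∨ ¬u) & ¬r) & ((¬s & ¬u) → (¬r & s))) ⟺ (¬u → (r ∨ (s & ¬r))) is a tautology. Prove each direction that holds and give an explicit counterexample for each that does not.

Converse. This fails. Under r = T, u = F, s = F, the left side is false but the right side is true.

Forward direction. Assume the antecedent. If r is true, the antecedent cannot hold. If r is false, the antecedent forces (r = F, u = T, s = F) or (r = F, u = F, s = T), and ¬u → (r ∨ (s & ¬r)) holds there. Either way ¬u → (r ∨ (s & ¬r)) holds.

Only the forward direction holds.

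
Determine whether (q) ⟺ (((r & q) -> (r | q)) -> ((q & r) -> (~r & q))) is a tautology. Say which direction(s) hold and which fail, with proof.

Neither implication holds.

(⟹) This fails. Under q = T, r = T, the left side is true but the right side is false.

(⟸) This fails. Under q = F, r = F, the left side is false but the right side is true.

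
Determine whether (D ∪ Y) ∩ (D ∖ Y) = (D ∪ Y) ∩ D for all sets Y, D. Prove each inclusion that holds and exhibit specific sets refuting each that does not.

(⊆) holds; (⊇) fails.

Forward inclusion. Let x ∈ (D ∪ Y) ∩ (D ∖ Y). Then x ∈ D and x ∉ Y, from which x ∈ (D ∪ Y) ∩ D.

Reverse inclusion. This inclusion fails. Take Y = {1}, D = {1}; then 1 ∈ (D ∪ Y) ∩ D but 1 ∉ (D ∪ Y) ∩ (D ∖ Y).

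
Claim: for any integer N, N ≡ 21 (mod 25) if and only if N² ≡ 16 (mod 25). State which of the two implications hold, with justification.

Only the forward implication holds.

(⟹) Suppose N ≡ 21 (mod 25). Write N = 25j + 21. Then (25j + 21)² = 625j² + 1050j + 441 = 25(25j² + 42j + 17) + 16, so N² ≡ 16 (mod 25).

(⟸) This fails: take N = 4. Then 4² = 16 ≡ 16 (mod 25), yet 4 ≡ 4 (mod 25), not 21.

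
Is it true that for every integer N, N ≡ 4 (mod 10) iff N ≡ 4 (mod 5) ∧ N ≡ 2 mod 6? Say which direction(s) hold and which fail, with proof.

Forward direction. This fails: N = 24 gives 24 ≡ 4 (mod 10) but 24 ≡ 0 (mod 6), so the conjunction on the right does not hold.

Converse. If N ≡ 4 (mod 5) and N ≡ 2 (mod 6), then by the Chinese remainder theorem N ≡ 14 (mod 30). Since 14 ≡ 4 (mod 10) and 10 ∣ 30, we get N ≡ 4 (mod 10).

Only the converse holds.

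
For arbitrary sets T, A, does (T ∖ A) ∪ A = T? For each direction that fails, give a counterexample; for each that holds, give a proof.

Only the reverse inclusion holds.

(⟹) This inclusion fails. Take T = ∅, A = {1}; then 1 ∈ (T ∖ A) ∪ A but 1 ∉ T.

(⟸) Let x ∈ T. Then either x ∈ T and x ∉ A; or x ∈ T ∩ A. In each case x ∈ (T ∖ A) ∪ A, so T ⊆ (T ∖ A) ∪ A.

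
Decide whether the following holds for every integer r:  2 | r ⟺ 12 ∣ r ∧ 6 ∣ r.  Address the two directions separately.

(→) This fails: take r = 2. Certainly 2 ∣ 2, but 12 ∤ 2.

(←) Suppose 12 ∣ r and 6 ∣ r. Any common multiple of 12 and 6 is a multiple of their lcm; here lcm(12, 6) = 12·6/gcd(12, 6) = 72/6 = 12, so 12 ∣ r. Since 2 ∣ 12, it follows that 2 ∣ r.

Not equivalent: only (⇐) holds.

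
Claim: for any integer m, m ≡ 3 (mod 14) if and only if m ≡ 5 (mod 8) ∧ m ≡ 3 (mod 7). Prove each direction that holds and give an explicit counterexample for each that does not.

[⇐] If m ≡ 5 (mod 8) and m ≡ 3 (mod 7), then by the Chinese remainder theorem m ≡ 45 (mod 56). Since 45 ≡ 3 (mod 14) and 14 ∣ 56, we get m ≡ 3 (mod 14).

[⇒] This fails: m = 17 gives 17 ≡ 3 (mod 14) but 17 ≡ 1 (mod 8), so the conjunction on the right does not hold.

The forward direction fails; the converse holds.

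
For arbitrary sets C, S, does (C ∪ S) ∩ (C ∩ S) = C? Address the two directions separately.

(⊆) Let x ∈ (C ∪ S) ∩ (C ∩ S). Then x ∈ C ∩ S, from which x ∈ C.

(⊇) This inclusion fails. Take C = {1}, S = ∅; then 1 ∈ C but 1 ∉ (C ∪ S) ∩ (C ∩ S).

Only the forward inclusion holds.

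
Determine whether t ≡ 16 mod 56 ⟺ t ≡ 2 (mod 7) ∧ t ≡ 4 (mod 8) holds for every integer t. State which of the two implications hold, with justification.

Both directions fail.

Forward direction. This fails: t = 16 gives 16 ≡ 16 (mod 56) but 16 ≡ 0 (mod 8), so the conjunction on the right does not hold.

Converse. This fails: t = 44 satisfies both congruences on the right (44 ≡ 2 mod 7 and 44 ≡ 4 mod 8) yet 44 ≡ 44 (mod 56), not 16.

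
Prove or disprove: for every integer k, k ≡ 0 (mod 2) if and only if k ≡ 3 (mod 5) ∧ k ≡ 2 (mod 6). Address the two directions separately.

Not equivalent: only (⇐) holds.

(⇒) This fails: k = 0 gives 0 ≡ 0 (mod 2) but 0 ≡ 0 (mod 5), so the conjunction on the right does not hold.

(⇐) Conversely, if k ≡ 3 (mod 5) and k ≡ 2 (mod 6), then by the Chinese remainder theorem k ≡ 8 (mod 30). Since 8 ≡ 0 (mod 2) and 2 ∣ 30, we get k ≡ 0 (mod 2).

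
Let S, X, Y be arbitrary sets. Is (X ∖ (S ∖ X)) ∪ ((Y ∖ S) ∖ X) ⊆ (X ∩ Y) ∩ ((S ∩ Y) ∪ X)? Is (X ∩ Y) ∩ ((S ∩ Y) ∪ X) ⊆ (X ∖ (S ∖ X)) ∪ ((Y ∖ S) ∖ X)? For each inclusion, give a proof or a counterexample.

The sets are not equal: only the reverse inclusion holds.

(⟸) Let x ∈ (X ∩ Y) ∩ ((S ∩ Y) ∪ X). Then either x ∈ X ∩ Y and x ∉ S; or x ∈ S ∩ X ∩ Y. In each case x ∈ (X ∖ (S ∖ X)) ∪ ((Y ∖ S) ∖ X), so (X ∩ Y) ∩ ((S ∩ Y) ∪ X) ⊆ (X ∖ (S ∖ X)) ∪ ((Y ∖ S) ∖ X).

(⟹) This inclusion fails. Take S = ∅, X = {1}, Y = ∅; then 1 ∈ (X ∖ (S ∖ X)) ∪ ((Y ∖ S) ∖ X) but 1 ∉ (X ∩ Y) ∩ ((S ∩ Y) ∪ X).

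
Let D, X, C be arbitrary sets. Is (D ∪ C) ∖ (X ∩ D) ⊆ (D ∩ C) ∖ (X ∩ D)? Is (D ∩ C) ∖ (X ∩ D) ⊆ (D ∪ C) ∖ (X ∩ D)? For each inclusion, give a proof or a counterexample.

Reverse inclusion. Let x ∈ (D ∩ C) ∖ (X ∩ D). Then x ∈ D ∩ C and x ∉ X, from which x ∈ (D ∪ C) ∖ (X ∩ D).

Forward inclusion. This inclusion fails. Take D = {1}, X = ∅, C = ∅; then 1 ∈ (D ∪ C) ∖ (X ∩ D) but 1 ∉ (D ∩ C) ∖ (X ∩ D).

(⊆) fails; (⊇) holds.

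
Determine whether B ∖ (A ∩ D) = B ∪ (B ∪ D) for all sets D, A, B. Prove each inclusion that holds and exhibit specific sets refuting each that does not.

(⊆) holds; (⊇) fails.

(⟸) This inclusion fails. Take D = {1}, A = ∅, B = ∅; then 1 ∈ B ∪ (B ∪ D) but 1 ∉ B ∖ (A ∩ D).

(⟹) Let x ∈ B ∖ (A ∩ D). Then either x ∈ B and x ∉ D, A; or x ∈ D ∩ B and x ∉ A; or x ∈ A ∩ B and x ∉ D. In each case x ∈ B ∪ (B ∪ D), so B ∖ (A ∩ D) ⊆ B ∪ (B ∪ D).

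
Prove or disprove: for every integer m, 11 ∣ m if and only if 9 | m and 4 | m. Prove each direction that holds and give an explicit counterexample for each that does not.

(⇒) fails and (⇐) fails.

[⇒] This fails: take m = 11. Certainly 11 ∣ 11, but 9 ∤ 11.

[⇐] This fails: take m = 36. Both 9 ∣ 36 and 4 ∣ 36, yet 36 is not a multiple of 11 (since 36 = 3·11 + 3), so 11 ∤ 36.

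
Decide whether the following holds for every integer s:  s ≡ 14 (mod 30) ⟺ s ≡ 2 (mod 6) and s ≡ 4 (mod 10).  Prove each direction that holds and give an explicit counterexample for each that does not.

[⇐] If s ≡ 2 (mod 6) and s ≡ 4 (mod 10), then by the Chinese remainder theorem s ≡ 14 (mod 30). This is exactly s ≡ 14 (mod 30).

[⇒] Suppose s ≡ 14 (mod 30); write s = 30j + 14. Since 6 ∣ 30, reducing mod 6 gives s ≡ 14 ≡ 2 (mod 6); since 10 ∣ 30, reducing mod 10 gives s ≡ 14 ≡ 4 (mod 10).

The biconditional holds.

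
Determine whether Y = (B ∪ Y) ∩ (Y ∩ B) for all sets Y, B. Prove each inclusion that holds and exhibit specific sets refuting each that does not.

(⊆) fails; (⊇) holds.

(⟹) This inclusion fails. Take Y = {1}, B = ∅; then 1 ∈ Y but 1 ∉ (B ∪ Y) ∩ (Y ∩ B).

(⟸) Let x ∈ (B ∪ Y) ∩ (Y ∩ B). Then x ∈ Y ∩ B, from which x ∈ Y.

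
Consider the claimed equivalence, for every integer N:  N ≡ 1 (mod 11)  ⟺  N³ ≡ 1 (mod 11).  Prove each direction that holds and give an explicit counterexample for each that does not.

Equivalent; both directions hold.

[⇒] Suppose N ≡ 1 (mod 11). Write N = 11j + 1. Then (11j + 1)³ = 1331j³ + 363j² + 33j + 1 = 11(121j³ + 33j² + 3j) + 1, so N³ ≡ 1 (mod 11).

[⇐] For the converse, argue contrapositively. If N ≢ 1 (mod 11), then N is congruent to one of 0, 2, 3, 4, 5, 6, 7, 8, 9, 10 modulo 11, and these give N³ ≡ 0, 8, 5, 9, 4, 7, 2, 6, 3, 10 respectively — never 1.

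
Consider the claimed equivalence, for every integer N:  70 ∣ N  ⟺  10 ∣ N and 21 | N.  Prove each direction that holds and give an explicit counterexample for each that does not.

(⇒) fails; (⇐) holds.

Forward direction. This fails: take N = 70. Certainly 70 ∣ 70, but 21 ∤ 70.

Converse. Suppose 10 ∣ N and 21 ∣ N. Any common multiple of 10 and 21 is a multiple of their lcm; here gcd(10, 21) = 1, so lcm(10, 21) = 10·21 = 210, so 210 ∣ N. Since 70 ∣ 210, it follows that 70 ∣ N.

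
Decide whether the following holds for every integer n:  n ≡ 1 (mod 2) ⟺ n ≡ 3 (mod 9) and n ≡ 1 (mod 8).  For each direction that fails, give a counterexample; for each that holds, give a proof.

(⇒) fails; (⇐) holds.

(→) This fails: n = 1 gives 1 ≡ 1 (mod 2) but 1 ≡ 1 (mod 9), so the conjunction on the right does not hold.

(←) Conversely, if n ≡ 3 (mod 9) and n ≡ 1 (mod 8), then by the Chinese remainder theorem n ≡ 57 (mod 72). Since 57 ≡ 1 (mod 2) and 2 ∣ 72, we get n ≡ 1 (mod 2).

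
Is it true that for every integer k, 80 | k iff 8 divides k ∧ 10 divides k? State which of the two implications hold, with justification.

(⇒) If 80 ∣ k, write k = 80q. Since 80 = 10·8, k = 8·(10q), so 8 ∣ k; and since 80 = 8·10, k = 10·(8q), so 10 ∣ k.

(⇐) This fails: take k = 40. Both 8 ∣ 40 and 10 ∣ 40, yet 40 is not a multiple of 80 (since 40 = 0·80 + 40), so 80 ∤ 40.

Only the forward implication holds.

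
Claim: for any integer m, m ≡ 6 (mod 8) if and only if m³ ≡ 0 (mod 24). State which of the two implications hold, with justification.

[⇒] This fails: take m = 14. Then 14 ≡ 6 (mod 8), but 14³ = 2744 ≡ 8 (mod 24), not 0.

[⇐] This fails: take m = 0. Then 0³ = 0 ≡ 0 (mod 24), yet 0 ≡ 0 (mod 8), not 6.

(⇒) fails and (⇐) fails.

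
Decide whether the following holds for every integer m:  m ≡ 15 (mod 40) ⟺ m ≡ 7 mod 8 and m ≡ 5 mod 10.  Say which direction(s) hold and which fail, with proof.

Both directions hold.

(→) Suppose m ≡ 15 (mod 40); write m = 40j + 15. Since 8 ∣ 40, reducing mod 8 gives m ≡ 15 ≡ 7 (mod 8); since 10 ∣ 40, reducing mod 10 gives m ≡ 15 ≡ 5 (mod 10).

(←) Conversely, if m ≡ 7 (mod 8) and m ≡ 5 (mod 10), then by the Chinese remainder theorem m ≡ 15 (mod 40). This is exactly m ≡ 15 (mod 40).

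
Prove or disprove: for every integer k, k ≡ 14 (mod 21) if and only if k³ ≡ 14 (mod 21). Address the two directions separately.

Both implications hold.

[⇒] Suppose k ≡ 14 (mod 21). Write k = 21j + 14. Then (21j + 14)³ = 9261j³ + 18522j² + 12348j + 2744 = 21(441j³ + 882j² + 588j + 130) + 14, so k³ ≡ 14 (mod 21).

[⇐] Conversely, suppose k³ ≡ 14 (mod 21). The only residue r in {0, …, 20} with r³ ≡ 14 (mod 21) is r = 14, so k ≡ 14 (mod 21).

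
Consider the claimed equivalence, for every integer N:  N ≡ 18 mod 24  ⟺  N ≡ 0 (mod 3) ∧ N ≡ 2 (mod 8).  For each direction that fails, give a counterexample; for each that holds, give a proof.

(⟹) Suppose N ≡ 18 (mod 24); write N = 24j + 18. Since 3 ∣ 24, reducing mod 3 gives N ≡ 18 ≡ 0 (mod 3); since 8 ∣ 24, reducing mod 8 gives N ≡ 18 ≡ 2 (mod 8).

(⟸) Conversely, if N ≡ 0 (mod 3) and N ≡ 2 (mod 8), then by the Chinese remainder theorem N ≡ 18 (mod 24). This is exactly N ≡ 18 (mod 24).

Equivalent; both directions hold.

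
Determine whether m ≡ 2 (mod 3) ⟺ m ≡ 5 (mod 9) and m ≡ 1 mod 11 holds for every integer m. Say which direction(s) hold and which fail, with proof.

[⇒] This fails: m = 2 gives 2 ≡ 2 (mod 3) but 2 ≡ 2 (mod 9), so the conjunction on the right does not hold.

[⇐] Conversely, if m ≡ 5 (mod 9) and m ≡ 1 (mod 11), then by the Chinese remainder theorem m ≡ 23 (mod 99). Since 23 ≡ 2 (mod 3) and 3 ∣ 99, we get m ≡ 2 (mod 3).

(⇒) fails; (⇐) holds.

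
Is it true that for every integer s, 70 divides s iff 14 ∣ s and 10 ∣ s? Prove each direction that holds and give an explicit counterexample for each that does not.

(⇒) If 70 ∣ s, write s = 70q. Since 70 = 5·14, s = 14·(5q), so 14 ∣ s; and since 70 = 7·10, s = 10·(7q), so 10 ∣ s.

(⇐) Suppose 14 ∣ s and 10 ∣ s. Any common multiple of 14 and 10 is a multiple of their lcm; here lcm(14, 10) = 14·10/gcd(14, 10) = 140/2 = 70, so 70 ∣ s.

Both directions hold; the statement is true.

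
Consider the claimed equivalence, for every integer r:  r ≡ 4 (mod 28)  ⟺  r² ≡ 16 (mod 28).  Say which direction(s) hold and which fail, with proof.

Only the forward implication holds.

(⟸) This fails: take r = 10. Then 10² = 100 ≡ 16 (mod 28), yet 10 ≡ 10 (mod 28), not 4.

(⟹) Suppose r ≡ 4 (mod 28). Write r = 28j + 4. Then (28j + 4)² = 784j² + 224j + 16 = 28(28j² + 8j) + 16, so r² ≡ 16 (mod 28).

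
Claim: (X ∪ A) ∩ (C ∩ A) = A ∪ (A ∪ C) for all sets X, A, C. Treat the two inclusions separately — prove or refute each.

(⊇) This inclusion fails. Take X = ∅, A = {1}, C = ∅; then 1 ∈ A ∪ (A ∪ C) but 1 ∉ (X ∪ A) ∩ (C ∩ A).

(⊆) Let x ∈ (X ∪ A) ∩ (C ∩ A). Then either x ∈ A ∩ C and x ∉ X; or x ∈ X ∩ A ∩ C. In each case x ∈ A ∪ (A ∪ C), so (X ∪ A) ∩ (C ∩ A) ⊆ A ∪ (A ∪ C).

The sets are not equal: only the forward inclusion holds.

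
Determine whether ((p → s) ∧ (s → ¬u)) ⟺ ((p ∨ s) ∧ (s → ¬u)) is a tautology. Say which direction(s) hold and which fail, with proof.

Forward direction. This fails. Under s = F, p = F, u = F, the left side is true but the right side is false.

Converse. This fails. Under s = F, p = T, u = F, the left side is false but the right side is true.

Both directions fail.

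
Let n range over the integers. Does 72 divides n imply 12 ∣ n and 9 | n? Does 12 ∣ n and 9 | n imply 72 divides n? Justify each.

Converse. This fails: take n = 36. Both 12 ∣ 36 and 9 ∣ 36, yet 36 is not a multiple of 72 (since 36 = 0·72 + 36), so 72 ∤ 36.

Forward direction. If 72 ∣ n, write n = 72q. Since 72 = 6·12, n = 12·(6q), so 12 ∣ n; and since 72 = 8·9, n = 9·(8q), so 9 ∣ n.

The forward direction holds; the converse fails.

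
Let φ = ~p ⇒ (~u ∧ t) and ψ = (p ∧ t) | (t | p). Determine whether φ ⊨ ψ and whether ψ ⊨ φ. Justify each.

Only the forward direction holds.

(→) Assume the antecedent. If t is true, (p ∧ t) | (t | p) reduces to true regardless of the other variables. If t is false, the antecedent forces (t = F, p = T, u = F) or (t = F, p = T, u = T), and (p ∧ t) | (t | p) holds there. Either way (p ∧ t) | (t | p) holds.

(←) This fails. Under t = T, p = F, u = T, the left side is false but the right side is true.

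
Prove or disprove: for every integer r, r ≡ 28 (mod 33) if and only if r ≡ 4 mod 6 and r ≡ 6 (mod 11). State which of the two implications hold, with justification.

Only the reverse direction holds.

[⇒] This fails: r = 61 gives 61 ≡ 28 (mod 33) but 61 ≡ 1 (mod 6), so the conjunction on the right does not hold.

[⇐] Conversely, if r ≡ 4 (mod 6) and r ≡ 6 (mod 11), then by the Chinese remainder theorem r ≡ 28 (mod 66). Since 28 ≡ 28 (mod 33) and 33 ∣ 66, we get r ≡ 28 (mod 33).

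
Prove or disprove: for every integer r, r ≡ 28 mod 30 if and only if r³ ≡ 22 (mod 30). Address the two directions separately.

The biconditional holds.

Converse. Suppose r³ ≡ 22 (mod 30). The only residue r in {0, …, 29} with r³ ≡ 22 (mod 30) is r = 28, so r ≡ 28 (mod 30).

Forward direction. Suppose r ≡ 28 mod 30. Write r = 30j + 28. Then (30j + 28)³ = 27000j³ + 75600j² + 70560j + 21952 = 30(900j³ + 2520j² + 2352j + 731) + 22, so r³ ≡ 22 (mod 30).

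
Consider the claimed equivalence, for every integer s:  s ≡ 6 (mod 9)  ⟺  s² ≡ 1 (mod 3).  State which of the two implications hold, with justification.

(⇒) fails and (⇐) fails.

[⇒] This fails: take s = 6. Then 6 ≡ 6 (mod 9), but 6² = 36 ≡ 0 (mod 3), not 1.

[⇐] This fails: take s = 1. Then 1² = 1 ≡ 1 (mod 3), yet 1 ≡ 1 (mod 9), not 6.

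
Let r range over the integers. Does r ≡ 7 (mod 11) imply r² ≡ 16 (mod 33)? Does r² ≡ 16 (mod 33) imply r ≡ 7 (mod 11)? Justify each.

(⇒) This fails: take r = 18. Then 18 ≡ 7 (mod 11), but 18² = 324 ≡ 27 (mod 33), not 16.

(⇐) This fails: take r = 4. Then 4² = 16 ≡ 16 (mod 33), yet 4 ≡ 4 (mod 11), not 7.

Neither implication holds.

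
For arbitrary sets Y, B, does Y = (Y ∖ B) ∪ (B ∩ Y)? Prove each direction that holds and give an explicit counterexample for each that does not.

(⊆) Let x ∈ Y. Then either x ∈ Y and x ∉ B; or x ∈ Y ∩ B. In each case x ∈ (Y ∖ B) ∪ (B ∩ Y), so Y ⊆ (Y ∖ B) ∪ (B ∩ Y).

(⊇) Let x ∈ (Y ∖ B) ∪ (B ∩ Y). Then either x ∈ Y and x ∉ B; or x ∈ Y ∩ B. In each case x ∈ Y, so (Y ∖ B) ∪ (B ∩ Y) ⊆ Y.

The two sets are equal.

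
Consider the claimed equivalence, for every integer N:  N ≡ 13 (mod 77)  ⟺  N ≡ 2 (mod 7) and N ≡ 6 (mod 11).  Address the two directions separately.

Both directions fail.

(⟹) This fails: N = 13 gives 13 ≡ 13 (mod 77) but 13 ≡ 6 (mod 7), so the conjunction on the right does not hold.

(⟸) This fails: N = 72 satisfies both congruences on the right (72 ≡ 2 mod 7 and 72 ≡ 6 mod 11) yet 72 ≡ 72 (mod 77), not 13.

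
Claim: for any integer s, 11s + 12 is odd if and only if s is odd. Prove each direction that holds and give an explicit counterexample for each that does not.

[⇒] Suppose 11s + 12 is odd. Since 11 is odd, 11s and s have the same parity, so 11s + 12 ≡ s + 12 (mod 2). As 12 is even, 11s + 12 is odd exactly when s is odd. Thus s is odd.

[⇐] Conversely, suppose s is odd; write s = 2j + 1. Then 11s + 12 = 11·(2j + 1) + 12 = 2·11j + 23, which is odd.

The biconditional holds.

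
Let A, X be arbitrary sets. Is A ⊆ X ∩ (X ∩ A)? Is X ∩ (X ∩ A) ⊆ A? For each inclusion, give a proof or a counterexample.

(⊇) Let x ∈ X ∩ (X ∩ A). Then x ∈ A ∩ X, from which x ∈ A.

(⊆) This inclusion fails. Take A = {1}, X = ∅; then 1 ∈ A but 1 ∉ X ∩ (X ∩ A).

Only the reverse inclusion holds.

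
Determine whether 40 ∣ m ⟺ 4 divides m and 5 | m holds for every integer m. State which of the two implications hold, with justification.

(⇒) If 40 ∣ m, write m = 40q. Since 40 = 10·4, m = 4·(10q), so 4 ∣ m; and since 40 = 8·5, m = 5·(8q), so 5 ∣ m.

(⇐) This fails: take m = 20. Both 4 ∣ 20 and 5 ∣ 20, yet 20 is not a multiple of 40 (since 20 = 0·40 + 20), so 40 ∤ 20.

Not equivalent: only (⇒) holds.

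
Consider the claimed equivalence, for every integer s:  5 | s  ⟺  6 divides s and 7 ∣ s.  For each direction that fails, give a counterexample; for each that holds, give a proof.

(⟹) This fails: take s = 5. Certainly 5 ∣ 5, but 6 ∤ 5.

(⟸) This fails: take s = 42. Both 6 ∣ 42 and 7 ∣ 42, yet 42 is not a multiple of 5 (since 42 = 8·5 + 2), so 5 ∤ 42.

Neither direction holds.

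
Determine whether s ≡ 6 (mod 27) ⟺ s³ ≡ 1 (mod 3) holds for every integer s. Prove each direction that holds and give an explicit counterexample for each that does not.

Neither implication holds.

(→) This fails: take s = 6. Then 6 ≡ 6 (mod 27), but 6³ = 216 ≡ 0 (mod 3), not 1.

(←) This fails: take s = 1. Then 1³ = 1 ≡ 1 (mod 3), yet 1 ≡ 1 (mod 27), not 6.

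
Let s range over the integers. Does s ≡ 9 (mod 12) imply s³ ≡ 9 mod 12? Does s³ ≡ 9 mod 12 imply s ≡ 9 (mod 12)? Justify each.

[⇐] For the converse, argue contrapositively. If s ≢ 9 (mod 12), then s is congruent to one of 0, 1, 2, 3, 4, 5, 6, 7, 8, 10, 11 modulo 12, and these give s³ ≡ 0, 1, 8, 3, 4, 5, 0, 7, 8, 4, 11 respectively — never 9.

[⇒] Suppose s ≡ 9 (mod 12). Write s = 12j + 9. Then (12j + 9)³ = 1728j³ + 3888j² + 2916j + 729 = 12(144j³ + 324j² + 243j + 60) + 9, so s³ ≡ 9 (mod 12).

Both implications hold.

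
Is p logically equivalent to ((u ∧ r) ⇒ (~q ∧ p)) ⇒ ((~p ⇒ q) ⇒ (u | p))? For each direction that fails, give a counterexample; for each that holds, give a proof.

(⟹) Assume the antecedent. If p is true, the consequent reduces to true regardless of the other variables. If p is false, the antecedent cannot hold. Either way the consequent holds.

(⟸) This fails. Under q = F, r = F, p = F, u = F, the left side is false but the right side is true.

Only the forward direction holds.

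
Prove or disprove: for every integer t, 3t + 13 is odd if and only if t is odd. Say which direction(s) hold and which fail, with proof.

Forward direction. This fails: t = 4 gives 3t + 13 = 25, which is odd, but 4 is even, not odd.

Converse. This also fails: t = 5 is odd, but 3t + 13 = 28 is even, not odd.

Both directions fail.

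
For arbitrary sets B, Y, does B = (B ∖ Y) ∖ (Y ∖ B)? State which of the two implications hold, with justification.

Only the reverse inclusion holds.

(⟹) This inclusion fails. Take B = {1}, Y = {1}; then 1 ∈ B but 1 ∉ (B ∖ Y) ∖ (Y ∖ B).

(⟸) Let x ∈ (B ∖ Y) ∖ (Y ∖ B). Then x ∈ B and x ∉ Y, from which x ∈ B.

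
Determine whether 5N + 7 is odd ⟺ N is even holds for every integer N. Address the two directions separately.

Forward direction. Suppose 5N + 7 is odd. Since 5 is odd, 5N and N have the same parity, so 5N + 7 ≡ N + 7 (mod 2). As 7 is odd, 5N + 7 is odd exactly when N is even. Thus N is even.

Converse. Suppose N is even; write N = 2j. Then 5N + 7 = 5·(2j) + 7 = 2·5j + 7, which is odd.

Both implications hold.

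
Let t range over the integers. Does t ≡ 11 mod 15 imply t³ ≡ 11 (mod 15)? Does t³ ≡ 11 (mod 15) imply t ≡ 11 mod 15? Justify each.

(⇒) Suppose t ≡ 11 mod 15. Write t = 15j + 11. Then (15j + 11)³ = 3375j³ + 7425j² + 5445j + 1331 = 15(225j³ + 495j² + 363j + 88) + 11, so t³ ≡ 11 (mod 15).

(⇐) Conversely, suppose t³ ≡ 11 (mod 15). The only residue r in {0, …, 14} with r³ ≡ 11 (mod 15) is r = 11, so t ≡ 11 (mod 15).

Both implications hold.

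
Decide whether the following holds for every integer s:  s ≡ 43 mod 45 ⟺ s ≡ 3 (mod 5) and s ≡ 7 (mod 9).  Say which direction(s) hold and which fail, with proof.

The biconditional holds.

(→) Suppose s ≡ 43 (mod 45); write s = 45j + 43. Since 5 ∣ 45, reducing mod 5 gives s ≡ 43 ≡ 3 (mod 5); since 9 ∣ 45, reducing mod 9 gives s ≡ 43 ≡ 7 (mod 9).

(←) Conversely, if s ≡ 3 (mod 5) and s ≡ 7 (mod 9), then by the Chinese remainder theorem s ≡ 43 (mod 45). This is exactly s ≡ 43 (mod 45).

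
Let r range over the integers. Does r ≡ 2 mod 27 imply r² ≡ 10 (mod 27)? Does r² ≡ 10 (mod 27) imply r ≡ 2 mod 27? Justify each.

(⇒) fails and (⇐) fails.

Forward direction. This fails: take r = 2. Then 2 ≡ 2 (mod 27), but 2² = 4 ≡ 4 (mod 27), not 10.

Converse. This fails: take r = 8. Then 8² = 64 ≡ 10 (mod 27), yet 8 ≡ 8 (mod 27), not 2.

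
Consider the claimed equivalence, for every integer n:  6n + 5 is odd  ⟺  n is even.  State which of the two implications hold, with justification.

Not equivalent: only (⇐) holds.

[⇒] This fails: take n = 5. Then 6n + 5 = 35, which is odd, yet n = 5 is odd, not even.

[⇐] Suppose n is even. Since 6 is even, 6n is even for every n, so 6n + 5 has the same parity as 5, which is odd. Hence 6n + 5 is odd.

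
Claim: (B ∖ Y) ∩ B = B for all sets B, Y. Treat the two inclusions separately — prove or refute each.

Forward inclusion. Let x ∈ (B ∖ Y) ∩ B. Then x ∈ B and x ∉ Y, from which x ∈ B.

Reverse inclusion. This inclusion fails. Take B = {1}, Y = {1}; then 1 ∈ B but 1 ∉ (B ∖ Y) ∩ B.

The sets are not equal: only the forward inclusion holds.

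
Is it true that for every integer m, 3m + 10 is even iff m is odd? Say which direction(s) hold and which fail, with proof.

Both directions fail.

(→) This fails: m = 0 gives 3m + 10 = 10, which is even, but 0 is even, not odd.

(←) This also fails: m = 7 is odd, but 3m + 10 = 31 is odd, not even.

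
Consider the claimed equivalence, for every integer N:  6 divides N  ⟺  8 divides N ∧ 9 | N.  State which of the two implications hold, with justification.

Not equivalent: only (⇐) holds.

(⇒) This fails: take N = 6. Certainly 6 ∣ 6, but 8 ∤ 6.

(⇐) Suppose 8 ∣ N and 9 ∣ N. Any common multiple of 8 and 9 is a multiple of their lcm; here gcd(8, 9) = 1, so lcm(8, 9) = 8·9 = 72, so 72 ∣ N. Since 6 ∣ 72, it follows that 6 ∣ N.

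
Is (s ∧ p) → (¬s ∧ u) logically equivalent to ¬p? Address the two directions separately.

(⟹) This fails. Under u = F, p = T, s = F, the left side is true but the right side is false.

(⟸) Assume the antecedent. If u is true, the antecedent forces (u = T, p = F, s = F) or (u = T, p = F, s = T), and (s ∧ p) → (¬s ∧ u) holds there. If u is false, the antecedent forces (u = F, p = F, s = F) or (u = F, p = F, s = T), and (s ∧ p) → (¬s ∧ u) holds there. Either way (s ∧ p) → (¬s ∧ u) holds.

Not equivalent: only (⇐) holds.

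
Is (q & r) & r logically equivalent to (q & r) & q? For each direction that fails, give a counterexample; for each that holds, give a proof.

Both directions hold; the statement is true.

(⟹) Assume the antecedent. If r is true, the antecedent forces (r = T, q = T), and (q & r) & q holds there. If r is false, the antecedent cannot hold. Either way (q & r) & q holds.

(⟸) Assume the antecedent. If r is true, the antecedent forces (r = T, q = T), and (q & r) & r holds there. If r is false, the antecedent cannot hold. Either way (q & r) & r holds.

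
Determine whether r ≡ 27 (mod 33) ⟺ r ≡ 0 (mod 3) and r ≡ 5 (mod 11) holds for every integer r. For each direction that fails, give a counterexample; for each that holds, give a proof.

(⟹) Suppose r ≡ 27 (mod 33); write r = 33j + 27. Since 3 ∣ 33, reducing mod 3 gives r ≡ 27 ≡ 0 (mod 3); since 11 ∣ 33, reducing mod 11 gives r ≡ 27 ≡ 5 (mod 11).

(⟸) Conversely, if r ≡ 0 (mod 3) and r ≡ 5 (mod 11), then by the Chinese remainder theorem r ≡ 27 (mod 33). This is exactly r ≡ 27 (mod 33).

Both directions hold.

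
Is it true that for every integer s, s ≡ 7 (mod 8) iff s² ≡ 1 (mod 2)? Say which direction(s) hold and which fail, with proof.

Forward direction. Suppose s ≡ 7 (mod 8). Then s² ≡ 7² = 49 (mod 8), and since 2 ∣ 8, also s² ≡ 1 (mod 2).

Converse. This fails: take s = 1. Then 1² = 1 ≡ 1 (mod 2), yet 1 ≡ 1 (mod 8), not 7.

Only the forward direction holds.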